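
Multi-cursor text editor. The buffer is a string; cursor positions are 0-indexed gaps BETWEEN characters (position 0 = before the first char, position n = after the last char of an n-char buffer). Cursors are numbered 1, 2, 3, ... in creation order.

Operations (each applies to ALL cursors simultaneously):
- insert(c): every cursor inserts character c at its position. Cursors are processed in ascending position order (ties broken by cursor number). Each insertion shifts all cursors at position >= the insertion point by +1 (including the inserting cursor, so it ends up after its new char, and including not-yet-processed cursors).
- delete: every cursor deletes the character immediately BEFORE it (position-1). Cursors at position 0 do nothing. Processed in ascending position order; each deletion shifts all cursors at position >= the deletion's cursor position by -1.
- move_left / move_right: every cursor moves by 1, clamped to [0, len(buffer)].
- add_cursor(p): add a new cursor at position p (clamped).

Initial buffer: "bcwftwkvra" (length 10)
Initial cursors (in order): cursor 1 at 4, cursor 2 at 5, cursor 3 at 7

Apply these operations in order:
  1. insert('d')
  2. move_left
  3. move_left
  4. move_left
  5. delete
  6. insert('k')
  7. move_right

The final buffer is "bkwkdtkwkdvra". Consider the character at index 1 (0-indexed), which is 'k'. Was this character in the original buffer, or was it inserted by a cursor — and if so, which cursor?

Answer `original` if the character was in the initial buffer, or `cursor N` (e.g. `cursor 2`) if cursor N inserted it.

Answer: cursor 1

Derivation:
After op 1 (insert('d')): buffer="bcwfdtdwkdvra" (len 13), cursors c1@5 c2@7 c3@10, authorship ....1.2..3...
After op 2 (move_left): buffer="bcwfdtdwkdvra" (len 13), cursors c1@4 c2@6 c3@9, authorship ....1.2..3...
After op 3 (move_left): buffer="bcwfdtdwkdvra" (len 13), cursors c1@3 c2@5 c3@8, authorship ....1.2..3...
After op 4 (move_left): buffer="bcwfdtdwkdvra" (len 13), cursors c1@2 c2@4 c3@7, authorship ....1.2..3...
After op 5 (delete): buffer="bwdtwkdvra" (len 10), cursors c1@1 c2@2 c3@4, authorship ..1...3...
After op 6 (insert('k')): buffer="bkwkdtkwkdvra" (len 13), cursors c1@2 c2@4 c3@7, authorship .1.21.3..3...
After op 7 (move_right): buffer="bkwkdtkwkdvra" (len 13), cursors c1@3 c2@5 c3@8, authorship .1.21.3..3...
Authorship (.=original, N=cursor N): . 1 . 2 1 . 3 . . 3 . . .
Index 1: author = 1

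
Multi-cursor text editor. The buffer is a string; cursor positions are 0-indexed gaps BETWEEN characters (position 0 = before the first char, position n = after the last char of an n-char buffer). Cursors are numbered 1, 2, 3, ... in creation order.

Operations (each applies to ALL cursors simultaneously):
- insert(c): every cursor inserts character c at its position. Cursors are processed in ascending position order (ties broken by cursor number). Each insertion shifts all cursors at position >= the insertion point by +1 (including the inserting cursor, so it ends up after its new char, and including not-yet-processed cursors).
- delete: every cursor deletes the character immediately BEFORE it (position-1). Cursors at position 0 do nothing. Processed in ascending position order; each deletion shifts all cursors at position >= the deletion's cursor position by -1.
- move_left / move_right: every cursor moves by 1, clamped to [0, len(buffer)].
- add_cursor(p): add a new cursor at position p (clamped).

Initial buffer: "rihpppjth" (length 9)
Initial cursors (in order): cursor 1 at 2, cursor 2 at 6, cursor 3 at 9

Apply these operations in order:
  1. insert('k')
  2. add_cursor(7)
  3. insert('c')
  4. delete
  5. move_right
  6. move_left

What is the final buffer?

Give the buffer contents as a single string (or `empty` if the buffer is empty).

Answer: rikhpppkjthk

Derivation:
After op 1 (insert('k')): buffer="rikhpppkjthk" (len 12), cursors c1@3 c2@8 c3@12, authorship ..1....2...3
After op 2 (add_cursor(7)): buffer="rikhpppkjthk" (len 12), cursors c1@3 c4@7 c2@8 c3@12, authorship ..1....2...3
After op 3 (insert('c')): buffer="rikchpppckcjthkc" (len 16), cursors c1@4 c4@9 c2@11 c3@16, authorship ..11....422...33
After op 4 (delete): buffer="rikhpppkjthk" (len 12), cursors c1@3 c4@7 c2@8 c3@12, authorship ..1....2...3
After op 5 (move_right): buffer="rikhpppkjthk" (len 12), cursors c1@4 c4@8 c2@9 c3@12, authorship ..1....2...3
After op 6 (move_left): buffer="rikhpppkjthk" (len 12), cursors c1@3 c4@7 c2@8 c3@11, authorship ..1....2...3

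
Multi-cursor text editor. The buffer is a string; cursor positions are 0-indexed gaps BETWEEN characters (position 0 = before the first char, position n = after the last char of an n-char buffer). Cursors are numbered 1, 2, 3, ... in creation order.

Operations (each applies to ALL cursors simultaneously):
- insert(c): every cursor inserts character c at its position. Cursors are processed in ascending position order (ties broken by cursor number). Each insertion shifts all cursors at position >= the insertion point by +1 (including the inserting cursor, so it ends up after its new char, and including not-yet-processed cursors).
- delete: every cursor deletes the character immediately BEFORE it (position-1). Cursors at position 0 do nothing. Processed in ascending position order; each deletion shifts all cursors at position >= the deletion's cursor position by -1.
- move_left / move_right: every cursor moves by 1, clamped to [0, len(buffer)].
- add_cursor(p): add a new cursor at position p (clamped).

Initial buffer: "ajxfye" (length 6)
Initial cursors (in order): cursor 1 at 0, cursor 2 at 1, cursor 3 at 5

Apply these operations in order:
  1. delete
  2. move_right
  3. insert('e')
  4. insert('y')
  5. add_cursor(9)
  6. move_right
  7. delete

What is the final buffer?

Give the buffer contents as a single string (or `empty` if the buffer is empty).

After op 1 (delete): buffer="jxfe" (len 4), cursors c1@0 c2@0 c3@3, authorship ....
After op 2 (move_right): buffer="jxfe" (len 4), cursors c1@1 c2@1 c3@4, authorship ....
After op 3 (insert('e')): buffer="jeexfee" (len 7), cursors c1@3 c2@3 c3@7, authorship .12...3
After op 4 (insert('y')): buffer="jeeyyxfeey" (len 10), cursors c1@5 c2@5 c3@10, authorship .1212...33
After op 5 (add_cursor(9)): buffer="jeeyyxfeey" (len 10), cursors c1@5 c2@5 c4@9 c3@10, authorship .1212...33
After op 6 (move_right): buffer="jeeyyxfeey" (len 10), cursors c1@6 c2@6 c3@10 c4@10, authorship .1212...33
After op 7 (delete): buffer="jeeyfe" (len 6), cursors c1@4 c2@4 c3@6 c4@6, authorship .121..

Answer: jeeyfe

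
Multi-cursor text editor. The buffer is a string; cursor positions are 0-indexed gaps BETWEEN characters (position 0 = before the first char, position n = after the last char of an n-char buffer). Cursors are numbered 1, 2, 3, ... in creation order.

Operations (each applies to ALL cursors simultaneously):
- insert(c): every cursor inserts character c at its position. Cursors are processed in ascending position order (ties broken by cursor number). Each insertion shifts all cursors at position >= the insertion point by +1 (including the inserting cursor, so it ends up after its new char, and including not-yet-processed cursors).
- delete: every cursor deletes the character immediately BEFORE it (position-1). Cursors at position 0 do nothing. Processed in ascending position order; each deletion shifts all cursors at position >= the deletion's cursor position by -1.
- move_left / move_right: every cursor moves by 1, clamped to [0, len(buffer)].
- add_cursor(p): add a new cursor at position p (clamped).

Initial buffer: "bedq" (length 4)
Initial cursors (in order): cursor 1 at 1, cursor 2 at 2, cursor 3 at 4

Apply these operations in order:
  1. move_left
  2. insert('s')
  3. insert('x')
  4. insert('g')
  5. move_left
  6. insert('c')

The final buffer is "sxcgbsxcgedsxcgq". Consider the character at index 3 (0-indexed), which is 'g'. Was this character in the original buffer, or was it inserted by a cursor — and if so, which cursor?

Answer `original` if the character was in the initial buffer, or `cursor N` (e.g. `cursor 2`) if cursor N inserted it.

After op 1 (move_left): buffer="bedq" (len 4), cursors c1@0 c2@1 c3@3, authorship ....
After op 2 (insert('s')): buffer="sbsedsq" (len 7), cursors c1@1 c2@3 c3@6, authorship 1.2..3.
After op 3 (insert('x')): buffer="sxbsxedsxq" (len 10), cursors c1@2 c2@5 c3@9, authorship 11.22..33.
After op 4 (insert('g')): buffer="sxgbsxgedsxgq" (len 13), cursors c1@3 c2@7 c3@12, authorship 111.222..333.
After op 5 (move_left): buffer="sxgbsxgedsxgq" (len 13), cursors c1@2 c2@6 c3@11, authorship 111.222..333.
After op 6 (insert('c')): buffer="sxcgbsxcgedsxcgq" (len 16), cursors c1@3 c2@8 c3@14, authorship 1111.2222..3333.
Authorship (.=original, N=cursor N): 1 1 1 1 . 2 2 2 2 . . 3 3 3 3 .
Index 3: author = 1

Answer: cursor 1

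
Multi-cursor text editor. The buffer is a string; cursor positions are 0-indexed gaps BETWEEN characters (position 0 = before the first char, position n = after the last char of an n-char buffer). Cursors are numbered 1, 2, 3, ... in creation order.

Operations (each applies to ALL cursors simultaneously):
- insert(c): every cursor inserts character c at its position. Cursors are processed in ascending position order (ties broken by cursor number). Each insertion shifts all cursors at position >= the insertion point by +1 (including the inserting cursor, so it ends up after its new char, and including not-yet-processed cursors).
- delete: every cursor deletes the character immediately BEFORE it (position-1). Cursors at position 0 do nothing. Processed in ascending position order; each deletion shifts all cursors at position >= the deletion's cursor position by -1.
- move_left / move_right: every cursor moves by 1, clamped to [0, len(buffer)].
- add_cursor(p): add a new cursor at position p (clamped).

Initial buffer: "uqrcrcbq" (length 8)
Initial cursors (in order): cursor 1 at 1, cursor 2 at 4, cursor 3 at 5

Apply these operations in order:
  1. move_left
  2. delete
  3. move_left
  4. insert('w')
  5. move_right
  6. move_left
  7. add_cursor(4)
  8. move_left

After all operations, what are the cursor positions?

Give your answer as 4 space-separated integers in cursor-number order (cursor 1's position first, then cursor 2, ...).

After op 1 (move_left): buffer="uqrcrcbq" (len 8), cursors c1@0 c2@3 c3@4, authorship ........
After op 2 (delete): buffer="uqrcbq" (len 6), cursors c1@0 c2@2 c3@2, authorship ......
After op 3 (move_left): buffer="uqrcbq" (len 6), cursors c1@0 c2@1 c3@1, authorship ......
After op 4 (insert('w')): buffer="wuwwqrcbq" (len 9), cursors c1@1 c2@4 c3@4, authorship 1.23.....
After op 5 (move_right): buffer="wuwwqrcbq" (len 9), cursors c1@2 c2@5 c3@5, authorship 1.23.....
After op 6 (move_left): buffer="wuwwqrcbq" (len 9), cursors c1@1 c2@4 c3@4, authorship 1.23.....
After op 7 (add_cursor(4)): buffer="wuwwqrcbq" (len 9), cursors c1@1 c2@4 c3@4 c4@4, authorship 1.23.....
After op 8 (move_left): buffer="wuwwqrcbq" (len 9), cursors c1@0 c2@3 c3@3 c4@3, authorship 1.23.....

Answer: 0 3 3 3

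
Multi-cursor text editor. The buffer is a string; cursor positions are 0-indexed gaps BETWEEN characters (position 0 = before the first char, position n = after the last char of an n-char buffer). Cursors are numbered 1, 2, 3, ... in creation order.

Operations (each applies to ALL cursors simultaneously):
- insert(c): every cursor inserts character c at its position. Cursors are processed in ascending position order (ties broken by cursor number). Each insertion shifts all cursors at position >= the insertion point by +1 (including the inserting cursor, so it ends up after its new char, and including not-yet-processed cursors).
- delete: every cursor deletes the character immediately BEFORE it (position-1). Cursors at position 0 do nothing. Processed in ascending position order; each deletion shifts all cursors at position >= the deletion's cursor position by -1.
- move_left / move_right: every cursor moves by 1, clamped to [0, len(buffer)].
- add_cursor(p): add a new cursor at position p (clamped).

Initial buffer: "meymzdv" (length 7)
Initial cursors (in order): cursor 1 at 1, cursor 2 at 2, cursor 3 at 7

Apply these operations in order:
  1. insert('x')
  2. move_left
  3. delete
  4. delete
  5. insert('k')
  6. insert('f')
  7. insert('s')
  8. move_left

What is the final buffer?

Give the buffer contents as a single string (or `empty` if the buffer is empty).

After op 1 (insert('x')): buffer="mxexymzdvx" (len 10), cursors c1@2 c2@4 c3@10, authorship .1.2.....3
After op 2 (move_left): buffer="mxexymzdvx" (len 10), cursors c1@1 c2@3 c3@9, authorship .1.2.....3
After op 3 (delete): buffer="xxymzdx" (len 7), cursors c1@0 c2@1 c3@6, authorship 12....3
After op 4 (delete): buffer="xymzx" (len 5), cursors c1@0 c2@0 c3@4, authorship 2...3
After op 5 (insert('k')): buffer="kkxymzkx" (len 8), cursors c1@2 c2@2 c3@7, authorship 122...33
After op 6 (insert('f')): buffer="kkffxymzkfx" (len 11), cursors c1@4 c2@4 c3@10, authorship 12122...333
After op 7 (insert('s')): buffer="kkffssxymzkfsx" (len 14), cursors c1@6 c2@6 c3@13, authorship 1212122...3333
After op 8 (move_left): buffer="kkffssxymzkfsx" (len 14), cursors c1@5 c2@5 c3@12, authorship 1212122...3333

Answer: kkffssxymzkfsx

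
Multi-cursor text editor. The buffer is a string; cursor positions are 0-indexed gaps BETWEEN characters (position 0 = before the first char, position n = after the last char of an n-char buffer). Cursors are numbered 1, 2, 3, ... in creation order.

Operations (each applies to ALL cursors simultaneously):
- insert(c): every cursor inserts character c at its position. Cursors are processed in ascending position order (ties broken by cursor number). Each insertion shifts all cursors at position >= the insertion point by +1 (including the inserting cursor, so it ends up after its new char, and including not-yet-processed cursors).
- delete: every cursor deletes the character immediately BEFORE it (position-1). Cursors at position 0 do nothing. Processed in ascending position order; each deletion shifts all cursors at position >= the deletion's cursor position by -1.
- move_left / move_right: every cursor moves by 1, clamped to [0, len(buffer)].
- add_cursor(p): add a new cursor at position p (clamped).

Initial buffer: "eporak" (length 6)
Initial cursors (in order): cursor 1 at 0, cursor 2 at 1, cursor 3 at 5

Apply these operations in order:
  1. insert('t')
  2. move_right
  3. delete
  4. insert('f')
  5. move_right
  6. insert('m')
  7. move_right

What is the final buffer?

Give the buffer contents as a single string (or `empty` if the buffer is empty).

Answer: tftmfomratfm

Derivation:
After op 1 (insert('t')): buffer="tetporatk" (len 9), cursors c1@1 c2@3 c3@8, authorship 1.2....3.
After op 2 (move_right): buffer="tetporatk" (len 9), cursors c1@2 c2@4 c3@9, authorship 1.2....3.
After op 3 (delete): buffer="ttorat" (len 6), cursors c1@1 c2@2 c3@6, authorship 12...3
After op 4 (insert('f')): buffer="tftforatf" (len 9), cursors c1@2 c2@4 c3@9, authorship 1122...33
After op 5 (move_right): buffer="tftforatf" (len 9), cursors c1@3 c2@5 c3@9, authorship 1122...33
After op 6 (insert('m')): buffer="tftmfomratfm" (len 12), cursors c1@4 c2@7 c3@12, authorship 11212.2..333
After op 7 (move_right): buffer="tftmfomratfm" (len 12), cursors c1@5 c2@8 c3@12, authorship 11212.2..333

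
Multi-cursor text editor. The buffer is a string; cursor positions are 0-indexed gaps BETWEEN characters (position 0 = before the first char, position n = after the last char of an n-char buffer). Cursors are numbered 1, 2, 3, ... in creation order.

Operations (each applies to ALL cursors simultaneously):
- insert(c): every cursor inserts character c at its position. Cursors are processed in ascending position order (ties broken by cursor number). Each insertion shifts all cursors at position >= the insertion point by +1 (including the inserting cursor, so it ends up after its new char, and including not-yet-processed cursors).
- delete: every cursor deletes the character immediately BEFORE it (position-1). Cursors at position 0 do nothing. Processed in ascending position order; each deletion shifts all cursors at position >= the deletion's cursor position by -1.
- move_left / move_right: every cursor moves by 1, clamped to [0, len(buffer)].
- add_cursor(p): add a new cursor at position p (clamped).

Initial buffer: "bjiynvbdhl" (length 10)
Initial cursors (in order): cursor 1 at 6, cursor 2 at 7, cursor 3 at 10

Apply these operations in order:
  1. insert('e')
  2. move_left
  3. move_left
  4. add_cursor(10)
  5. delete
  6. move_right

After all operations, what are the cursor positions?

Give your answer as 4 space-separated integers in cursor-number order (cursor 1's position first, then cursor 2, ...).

Answer: 5 6 8 8

Derivation:
After op 1 (insert('e')): buffer="bjiynvebedhle" (len 13), cursors c1@7 c2@9 c3@13, authorship ......1.2...3
After op 2 (move_left): buffer="bjiynvebedhle" (len 13), cursors c1@6 c2@8 c3@12, authorship ......1.2...3
After op 3 (move_left): buffer="bjiynvebedhle" (len 13), cursors c1@5 c2@7 c3@11, authorship ......1.2...3
After op 4 (add_cursor(10)): buffer="bjiynvebedhle" (len 13), cursors c1@5 c2@7 c4@10 c3@11, authorship ......1.2...3
After op 5 (delete): buffer="bjiyvbele" (len 9), cursors c1@4 c2@5 c3@7 c4@7, authorship ......2.3
After op 6 (move_right): buffer="bjiyvbele" (len 9), cursors c1@5 c2@6 c3@8 c4@8, authorship ......2.3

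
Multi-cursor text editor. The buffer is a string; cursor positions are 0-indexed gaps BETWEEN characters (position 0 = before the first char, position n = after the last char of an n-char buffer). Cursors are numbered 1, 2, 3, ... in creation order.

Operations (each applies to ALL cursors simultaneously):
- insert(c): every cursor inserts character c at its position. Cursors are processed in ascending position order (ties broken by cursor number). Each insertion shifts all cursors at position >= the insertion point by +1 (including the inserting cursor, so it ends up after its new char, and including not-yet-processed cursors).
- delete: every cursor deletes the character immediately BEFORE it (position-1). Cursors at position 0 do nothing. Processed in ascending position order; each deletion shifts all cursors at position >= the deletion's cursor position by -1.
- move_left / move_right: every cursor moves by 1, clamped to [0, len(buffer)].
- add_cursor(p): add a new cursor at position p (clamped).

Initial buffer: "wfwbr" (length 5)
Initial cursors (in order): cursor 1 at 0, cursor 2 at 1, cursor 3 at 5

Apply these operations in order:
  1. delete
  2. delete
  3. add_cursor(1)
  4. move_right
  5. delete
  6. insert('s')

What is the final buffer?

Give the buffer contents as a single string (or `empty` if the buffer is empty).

Answer: ssss

Derivation:
After op 1 (delete): buffer="fwb" (len 3), cursors c1@0 c2@0 c3@3, authorship ...
After op 2 (delete): buffer="fw" (len 2), cursors c1@0 c2@0 c3@2, authorship ..
After op 3 (add_cursor(1)): buffer="fw" (len 2), cursors c1@0 c2@0 c4@1 c3@2, authorship ..
After op 4 (move_right): buffer="fw" (len 2), cursors c1@1 c2@1 c3@2 c4@2, authorship ..
After op 5 (delete): buffer="" (len 0), cursors c1@0 c2@0 c3@0 c4@0, authorship 
After op 6 (insert('s')): buffer="ssss" (len 4), cursors c1@4 c2@4 c3@4 c4@4, authorship 1234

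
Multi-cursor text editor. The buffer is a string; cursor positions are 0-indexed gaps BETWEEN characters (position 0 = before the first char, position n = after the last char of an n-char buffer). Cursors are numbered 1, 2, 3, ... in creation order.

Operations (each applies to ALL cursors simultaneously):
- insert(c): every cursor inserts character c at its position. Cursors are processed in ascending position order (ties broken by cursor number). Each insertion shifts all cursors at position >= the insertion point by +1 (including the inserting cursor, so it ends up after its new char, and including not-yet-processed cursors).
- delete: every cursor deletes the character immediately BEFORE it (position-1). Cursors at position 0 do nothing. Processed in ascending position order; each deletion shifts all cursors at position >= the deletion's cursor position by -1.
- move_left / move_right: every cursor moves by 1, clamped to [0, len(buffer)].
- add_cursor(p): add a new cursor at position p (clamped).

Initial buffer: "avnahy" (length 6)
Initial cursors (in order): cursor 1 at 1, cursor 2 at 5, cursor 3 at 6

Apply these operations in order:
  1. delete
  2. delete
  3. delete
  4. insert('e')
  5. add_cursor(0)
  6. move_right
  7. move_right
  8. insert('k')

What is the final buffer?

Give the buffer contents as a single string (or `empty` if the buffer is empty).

After op 1 (delete): buffer="vna" (len 3), cursors c1@0 c2@3 c3@3, authorship ...
After op 2 (delete): buffer="v" (len 1), cursors c1@0 c2@1 c3@1, authorship .
After op 3 (delete): buffer="" (len 0), cursors c1@0 c2@0 c3@0, authorship 
After op 4 (insert('e')): buffer="eee" (len 3), cursors c1@3 c2@3 c3@3, authorship 123
After op 5 (add_cursor(0)): buffer="eee" (len 3), cursors c4@0 c1@3 c2@3 c3@3, authorship 123
After op 6 (move_right): buffer="eee" (len 3), cursors c4@1 c1@3 c2@3 c3@3, authorship 123
After op 7 (move_right): buffer="eee" (len 3), cursors c4@2 c1@3 c2@3 c3@3, authorship 123
After op 8 (insert('k')): buffer="eekekkk" (len 7), cursors c4@3 c1@7 c2@7 c3@7, authorship 1243123

Answer: eekekkk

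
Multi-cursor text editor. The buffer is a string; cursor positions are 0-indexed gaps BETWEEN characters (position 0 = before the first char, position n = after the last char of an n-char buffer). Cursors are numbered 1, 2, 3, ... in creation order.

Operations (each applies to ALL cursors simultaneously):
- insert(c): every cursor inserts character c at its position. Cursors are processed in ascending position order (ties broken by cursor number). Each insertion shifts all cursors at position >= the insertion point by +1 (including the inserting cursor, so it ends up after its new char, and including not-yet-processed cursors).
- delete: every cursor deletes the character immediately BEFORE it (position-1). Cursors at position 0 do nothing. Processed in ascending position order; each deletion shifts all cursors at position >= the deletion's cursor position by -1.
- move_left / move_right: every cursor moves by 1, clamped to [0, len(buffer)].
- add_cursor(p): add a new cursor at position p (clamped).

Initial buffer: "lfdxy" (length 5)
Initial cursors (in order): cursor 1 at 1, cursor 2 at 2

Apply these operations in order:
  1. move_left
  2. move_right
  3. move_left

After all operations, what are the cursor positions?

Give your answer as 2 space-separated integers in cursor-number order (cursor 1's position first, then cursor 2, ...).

Answer: 0 1

Derivation:
After op 1 (move_left): buffer="lfdxy" (len 5), cursors c1@0 c2@1, authorship .....
After op 2 (move_right): buffer="lfdxy" (len 5), cursors c1@1 c2@2, authorship .....
After op 3 (move_left): buffer="lfdxy" (len 5), cursors c1@0 c2@1, authorship .....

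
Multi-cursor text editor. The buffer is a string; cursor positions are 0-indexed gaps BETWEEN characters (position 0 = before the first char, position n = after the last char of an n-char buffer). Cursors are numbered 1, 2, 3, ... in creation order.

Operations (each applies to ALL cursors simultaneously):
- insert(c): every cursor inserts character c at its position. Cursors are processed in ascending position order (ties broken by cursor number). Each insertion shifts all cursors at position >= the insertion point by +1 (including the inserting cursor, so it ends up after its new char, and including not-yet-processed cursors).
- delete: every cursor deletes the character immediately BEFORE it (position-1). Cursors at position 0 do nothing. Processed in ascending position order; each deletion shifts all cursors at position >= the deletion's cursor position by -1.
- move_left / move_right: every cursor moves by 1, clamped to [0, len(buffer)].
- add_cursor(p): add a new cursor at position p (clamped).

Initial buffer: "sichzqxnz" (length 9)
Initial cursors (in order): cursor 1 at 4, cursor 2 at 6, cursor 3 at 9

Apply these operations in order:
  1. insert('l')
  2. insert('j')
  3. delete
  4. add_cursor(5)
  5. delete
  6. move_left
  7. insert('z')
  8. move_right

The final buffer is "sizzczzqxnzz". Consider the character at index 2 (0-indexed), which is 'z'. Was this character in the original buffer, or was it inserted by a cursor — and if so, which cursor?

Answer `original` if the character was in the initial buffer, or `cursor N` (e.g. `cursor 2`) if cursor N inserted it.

Answer: cursor 1

Derivation:
After op 1 (insert('l')): buffer="sichlzqlxnzl" (len 12), cursors c1@5 c2@8 c3@12, authorship ....1..2...3
After op 2 (insert('j')): buffer="sichljzqljxnzlj" (len 15), cursors c1@6 c2@10 c3@15, authorship ....11..22...33
After op 3 (delete): buffer="sichlzqlxnzl" (len 12), cursors c1@5 c2@8 c3@12, authorship ....1..2...3
After op 4 (add_cursor(5)): buffer="sichlzqlxnzl" (len 12), cursors c1@5 c4@5 c2@8 c3@12, authorship ....1..2...3
After op 5 (delete): buffer="siczqxnz" (len 8), cursors c1@3 c4@3 c2@5 c3@8, authorship ........
After op 6 (move_left): buffer="siczqxnz" (len 8), cursors c1@2 c4@2 c2@4 c3@7, authorship ........
After op 7 (insert('z')): buffer="sizzczzqxnzz" (len 12), cursors c1@4 c4@4 c2@7 c3@11, authorship ..14..2...3.
After op 8 (move_right): buffer="sizzczzqxnzz" (len 12), cursors c1@5 c4@5 c2@8 c3@12, authorship ..14..2...3.
Authorship (.=original, N=cursor N): . . 1 4 . . 2 . . . 3 .
Index 2: author = 1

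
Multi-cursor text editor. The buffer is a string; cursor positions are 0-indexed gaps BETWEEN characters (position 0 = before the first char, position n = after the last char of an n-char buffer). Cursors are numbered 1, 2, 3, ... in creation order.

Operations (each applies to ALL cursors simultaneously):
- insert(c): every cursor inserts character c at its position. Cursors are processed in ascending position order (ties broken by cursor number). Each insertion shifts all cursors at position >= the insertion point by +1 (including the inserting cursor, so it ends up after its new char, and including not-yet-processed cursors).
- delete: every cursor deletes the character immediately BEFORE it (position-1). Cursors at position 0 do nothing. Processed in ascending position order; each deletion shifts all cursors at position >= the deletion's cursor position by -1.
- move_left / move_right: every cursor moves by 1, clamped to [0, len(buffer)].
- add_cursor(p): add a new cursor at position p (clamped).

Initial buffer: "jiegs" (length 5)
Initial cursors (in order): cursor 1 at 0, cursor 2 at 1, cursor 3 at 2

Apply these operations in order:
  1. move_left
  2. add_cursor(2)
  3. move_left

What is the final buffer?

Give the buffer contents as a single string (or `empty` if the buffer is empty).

Answer: jiegs

Derivation:
After op 1 (move_left): buffer="jiegs" (len 5), cursors c1@0 c2@0 c3@1, authorship .....
After op 2 (add_cursor(2)): buffer="jiegs" (len 5), cursors c1@0 c2@0 c3@1 c4@2, authorship .....
After op 3 (move_left): buffer="jiegs" (len 5), cursors c1@0 c2@0 c3@0 c4@1, authorship .....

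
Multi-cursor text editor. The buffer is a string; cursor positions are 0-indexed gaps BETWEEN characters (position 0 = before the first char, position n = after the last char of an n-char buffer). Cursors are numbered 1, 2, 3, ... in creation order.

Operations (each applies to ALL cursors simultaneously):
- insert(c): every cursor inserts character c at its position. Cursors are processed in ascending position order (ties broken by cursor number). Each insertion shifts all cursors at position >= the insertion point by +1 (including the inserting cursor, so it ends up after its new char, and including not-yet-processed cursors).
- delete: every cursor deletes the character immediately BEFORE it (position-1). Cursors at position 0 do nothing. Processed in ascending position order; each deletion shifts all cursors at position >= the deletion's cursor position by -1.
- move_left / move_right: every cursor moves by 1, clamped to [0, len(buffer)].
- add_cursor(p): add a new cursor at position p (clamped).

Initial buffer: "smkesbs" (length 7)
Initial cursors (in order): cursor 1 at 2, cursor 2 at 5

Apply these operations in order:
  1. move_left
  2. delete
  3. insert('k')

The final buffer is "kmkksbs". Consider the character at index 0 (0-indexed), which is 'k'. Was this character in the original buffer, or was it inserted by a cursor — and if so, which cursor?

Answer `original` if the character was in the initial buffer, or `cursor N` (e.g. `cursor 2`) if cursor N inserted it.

After op 1 (move_left): buffer="smkesbs" (len 7), cursors c1@1 c2@4, authorship .......
After op 2 (delete): buffer="mksbs" (len 5), cursors c1@0 c2@2, authorship .....
After op 3 (insert('k')): buffer="kmkksbs" (len 7), cursors c1@1 c2@4, authorship 1..2...
Authorship (.=original, N=cursor N): 1 . . 2 . . .
Index 0: author = 1

Answer: cursor 1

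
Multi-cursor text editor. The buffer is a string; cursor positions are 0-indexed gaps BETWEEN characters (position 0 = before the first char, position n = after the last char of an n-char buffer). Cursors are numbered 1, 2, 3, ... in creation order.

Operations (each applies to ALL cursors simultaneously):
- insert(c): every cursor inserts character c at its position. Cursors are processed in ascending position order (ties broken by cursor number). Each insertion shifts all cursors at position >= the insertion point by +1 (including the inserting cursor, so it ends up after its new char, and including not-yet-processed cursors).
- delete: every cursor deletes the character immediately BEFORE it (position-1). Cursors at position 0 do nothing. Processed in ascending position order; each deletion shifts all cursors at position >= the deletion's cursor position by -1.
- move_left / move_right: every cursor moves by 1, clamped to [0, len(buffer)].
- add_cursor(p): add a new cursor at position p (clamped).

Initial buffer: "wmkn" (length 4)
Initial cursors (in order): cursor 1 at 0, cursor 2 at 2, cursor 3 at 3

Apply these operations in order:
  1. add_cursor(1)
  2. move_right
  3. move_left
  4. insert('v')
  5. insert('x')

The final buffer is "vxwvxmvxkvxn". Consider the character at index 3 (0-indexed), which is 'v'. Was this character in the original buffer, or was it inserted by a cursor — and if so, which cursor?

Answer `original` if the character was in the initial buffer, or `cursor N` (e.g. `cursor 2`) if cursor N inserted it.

After op 1 (add_cursor(1)): buffer="wmkn" (len 4), cursors c1@0 c4@1 c2@2 c3@3, authorship ....
After op 2 (move_right): buffer="wmkn" (len 4), cursors c1@1 c4@2 c2@3 c3@4, authorship ....
After op 3 (move_left): buffer="wmkn" (len 4), cursors c1@0 c4@1 c2@2 c3@3, authorship ....
After op 4 (insert('v')): buffer="vwvmvkvn" (len 8), cursors c1@1 c4@3 c2@5 c3@7, authorship 1.4.2.3.
After op 5 (insert('x')): buffer="vxwvxmvxkvxn" (len 12), cursors c1@2 c4@5 c2@8 c3@11, authorship 11.44.22.33.
Authorship (.=original, N=cursor N): 1 1 . 4 4 . 2 2 . 3 3 .
Index 3: author = 4

Answer: cursor 4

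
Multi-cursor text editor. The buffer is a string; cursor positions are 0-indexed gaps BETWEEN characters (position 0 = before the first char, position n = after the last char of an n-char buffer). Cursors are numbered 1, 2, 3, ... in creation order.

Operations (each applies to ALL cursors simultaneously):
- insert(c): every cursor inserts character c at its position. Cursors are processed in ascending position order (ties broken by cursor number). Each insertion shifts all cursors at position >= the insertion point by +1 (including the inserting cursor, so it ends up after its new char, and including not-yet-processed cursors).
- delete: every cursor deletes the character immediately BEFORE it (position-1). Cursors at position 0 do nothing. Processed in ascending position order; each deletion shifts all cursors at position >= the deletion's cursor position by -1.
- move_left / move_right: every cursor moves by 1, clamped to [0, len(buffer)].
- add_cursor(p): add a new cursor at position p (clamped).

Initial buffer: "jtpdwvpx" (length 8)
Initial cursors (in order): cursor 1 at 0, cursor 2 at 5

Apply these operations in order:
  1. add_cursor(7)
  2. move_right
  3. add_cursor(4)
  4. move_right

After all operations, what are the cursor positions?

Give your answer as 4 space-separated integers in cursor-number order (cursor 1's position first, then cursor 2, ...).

After op 1 (add_cursor(7)): buffer="jtpdwvpx" (len 8), cursors c1@0 c2@5 c3@7, authorship ........
After op 2 (move_right): buffer="jtpdwvpx" (len 8), cursors c1@1 c2@6 c3@8, authorship ........
After op 3 (add_cursor(4)): buffer="jtpdwvpx" (len 8), cursors c1@1 c4@4 c2@6 c3@8, authorship ........
After op 4 (move_right): buffer="jtpdwvpx" (len 8), cursors c1@2 c4@5 c2@7 c3@8, authorship ........

Answer: 2 7 8 5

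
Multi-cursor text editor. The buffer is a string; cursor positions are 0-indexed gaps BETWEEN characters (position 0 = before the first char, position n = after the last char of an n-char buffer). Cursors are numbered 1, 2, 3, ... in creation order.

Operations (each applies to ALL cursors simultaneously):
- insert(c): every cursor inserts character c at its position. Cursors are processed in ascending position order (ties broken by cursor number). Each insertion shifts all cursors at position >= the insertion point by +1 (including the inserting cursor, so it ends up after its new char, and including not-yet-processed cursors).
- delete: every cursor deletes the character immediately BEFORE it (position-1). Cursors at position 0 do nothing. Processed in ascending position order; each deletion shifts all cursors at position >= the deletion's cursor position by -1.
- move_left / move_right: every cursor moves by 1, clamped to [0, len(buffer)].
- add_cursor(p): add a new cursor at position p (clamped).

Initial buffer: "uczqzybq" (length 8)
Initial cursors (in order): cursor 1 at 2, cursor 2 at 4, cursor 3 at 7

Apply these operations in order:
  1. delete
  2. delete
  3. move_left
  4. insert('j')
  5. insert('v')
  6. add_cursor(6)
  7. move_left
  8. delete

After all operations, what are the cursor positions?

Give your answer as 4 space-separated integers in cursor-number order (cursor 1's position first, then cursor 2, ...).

Answer: 1 1 1 1

Derivation:
After op 1 (delete): buffer="uzzyq" (len 5), cursors c1@1 c2@2 c3@4, authorship .....
After op 2 (delete): buffer="zq" (len 2), cursors c1@0 c2@0 c3@1, authorship ..
After op 3 (move_left): buffer="zq" (len 2), cursors c1@0 c2@0 c3@0, authorship ..
After op 4 (insert('j')): buffer="jjjzq" (len 5), cursors c1@3 c2@3 c3@3, authorship 123..
After op 5 (insert('v')): buffer="jjjvvvzq" (len 8), cursors c1@6 c2@6 c3@6, authorship 123123..
After op 6 (add_cursor(6)): buffer="jjjvvvzq" (len 8), cursors c1@6 c2@6 c3@6 c4@6, authorship 123123..
After op 7 (move_left): buffer="jjjvvvzq" (len 8), cursors c1@5 c2@5 c3@5 c4@5, authorship 123123..
After op 8 (delete): buffer="jvzq" (len 4), cursors c1@1 c2@1 c3@1 c4@1, authorship 13..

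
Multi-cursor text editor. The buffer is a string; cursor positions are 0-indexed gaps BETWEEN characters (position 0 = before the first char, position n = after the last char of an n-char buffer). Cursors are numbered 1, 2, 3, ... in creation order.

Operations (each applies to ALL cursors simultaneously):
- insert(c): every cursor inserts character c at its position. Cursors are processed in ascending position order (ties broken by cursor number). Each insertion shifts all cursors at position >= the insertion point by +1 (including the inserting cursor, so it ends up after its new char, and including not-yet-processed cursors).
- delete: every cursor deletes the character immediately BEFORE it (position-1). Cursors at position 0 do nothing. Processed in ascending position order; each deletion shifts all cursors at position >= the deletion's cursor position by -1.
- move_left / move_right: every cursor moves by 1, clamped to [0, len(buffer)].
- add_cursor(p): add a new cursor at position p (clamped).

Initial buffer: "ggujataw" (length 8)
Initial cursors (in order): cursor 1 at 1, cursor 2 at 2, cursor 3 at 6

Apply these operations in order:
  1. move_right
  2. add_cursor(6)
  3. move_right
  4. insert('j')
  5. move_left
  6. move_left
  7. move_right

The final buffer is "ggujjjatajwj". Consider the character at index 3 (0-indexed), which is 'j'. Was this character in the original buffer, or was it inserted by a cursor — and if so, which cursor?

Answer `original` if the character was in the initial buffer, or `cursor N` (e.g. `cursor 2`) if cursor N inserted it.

Answer: cursor 1

Derivation:
After op 1 (move_right): buffer="ggujataw" (len 8), cursors c1@2 c2@3 c3@7, authorship ........
After op 2 (add_cursor(6)): buffer="ggujataw" (len 8), cursors c1@2 c2@3 c4@6 c3@7, authorship ........
After op 3 (move_right): buffer="ggujataw" (len 8), cursors c1@3 c2@4 c4@7 c3@8, authorship ........
After op 4 (insert('j')): buffer="ggujjjatajwj" (len 12), cursors c1@4 c2@6 c4@10 c3@12, authorship ...1.2...4.3
After op 5 (move_left): buffer="ggujjjatajwj" (len 12), cursors c1@3 c2@5 c4@9 c3@11, authorship ...1.2...4.3
After op 6 (move_left): buffer="ggujjjatajwj" (len 12), cursors c1@2 c2@4 c4@8 c3@10, authorship ...1.2...4.3
After op 7 (move_right): buffer="ggujjjatajwj" (len 12), cursors c1@3 c2@5 c4@9 c3@11, authorship ...1.2...4.3
Authorship (.=original, N=cursor N): . . . 1 . 2 . . . 4 . 3
Index 3: author = 1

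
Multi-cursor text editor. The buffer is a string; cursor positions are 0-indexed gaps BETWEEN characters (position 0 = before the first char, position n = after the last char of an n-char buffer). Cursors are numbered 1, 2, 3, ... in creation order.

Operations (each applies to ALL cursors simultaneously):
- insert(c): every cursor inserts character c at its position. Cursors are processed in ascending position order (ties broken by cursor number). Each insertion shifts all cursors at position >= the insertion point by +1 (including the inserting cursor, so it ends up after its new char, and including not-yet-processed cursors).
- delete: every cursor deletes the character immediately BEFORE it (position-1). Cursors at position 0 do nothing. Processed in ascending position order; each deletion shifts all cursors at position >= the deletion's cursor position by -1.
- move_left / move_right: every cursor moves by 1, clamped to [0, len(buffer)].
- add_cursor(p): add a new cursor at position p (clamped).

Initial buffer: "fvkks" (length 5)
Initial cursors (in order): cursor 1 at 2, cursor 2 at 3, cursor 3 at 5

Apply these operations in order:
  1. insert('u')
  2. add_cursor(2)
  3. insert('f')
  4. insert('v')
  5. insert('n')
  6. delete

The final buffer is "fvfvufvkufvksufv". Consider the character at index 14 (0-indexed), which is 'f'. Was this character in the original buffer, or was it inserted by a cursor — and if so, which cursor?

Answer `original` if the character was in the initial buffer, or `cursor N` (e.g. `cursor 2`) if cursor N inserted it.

After op 1 (insert('u')): buffer="fvukuksu" (len 8), cursors c1@3 c2@5 c3@8, authorship ..1.2..3
After op 2 (add_cursor(2)): buffer="fvukuksu" (len 8), cursors c4@2 c1@3 c2@5 c3@8, authorship ..1.2..3
After op 3 (insert('f')): buffer="fvfufkufksuf" (len 12), cursors c4@3 c1@5 c2@8 c3@12, authorship ..411.22..33
After op 4 (insert('v')): buffer="fvfvufvkufvksufv" (len 16), cursors c4@4 c1@7 c2@11 c3@16, authorship ..44111.222..333
After op 5 (insert('n')): buffer="fvfvnufvnkufvnksufvn" (len 20), cursors c4@5 c1@9 c2@14 c3@20, authorship ..4441111.2222..3333
After op 6 (delete): buffer="fvfvufvkufvksufv" (len 16), cursors c4@4 c1@7 c2@11 c3@16, authorship ..44111.222..333
Authorship (.=original, N=cursor N): . . 4 4 1 1 1 . 2 2 2 . . 3 3 3
Index 14: author = 3

Answer: cursor 3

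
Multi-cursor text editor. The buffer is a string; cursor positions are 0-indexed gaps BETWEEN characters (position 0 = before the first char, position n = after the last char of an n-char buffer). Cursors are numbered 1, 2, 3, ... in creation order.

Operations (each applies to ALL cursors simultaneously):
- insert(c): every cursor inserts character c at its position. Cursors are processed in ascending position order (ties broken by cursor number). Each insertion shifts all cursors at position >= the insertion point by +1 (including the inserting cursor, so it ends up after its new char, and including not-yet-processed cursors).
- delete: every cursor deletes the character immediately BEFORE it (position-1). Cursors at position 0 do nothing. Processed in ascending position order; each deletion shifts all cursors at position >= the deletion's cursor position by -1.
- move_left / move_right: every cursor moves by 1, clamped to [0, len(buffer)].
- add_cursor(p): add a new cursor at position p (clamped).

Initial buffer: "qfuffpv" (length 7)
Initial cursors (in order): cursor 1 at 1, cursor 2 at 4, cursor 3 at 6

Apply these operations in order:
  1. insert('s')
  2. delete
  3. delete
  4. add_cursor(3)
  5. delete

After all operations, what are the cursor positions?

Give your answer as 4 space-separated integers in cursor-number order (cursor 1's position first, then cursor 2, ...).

After op 1 (insert('s')): buffer="qsfufsfpsv" (len 10), cursors c1@2 c2@6 c3@9, authorship .1...2..3.
After op 2 (delete): buffer="qfuffpv" (len 7), cursors c1@1 c2@4 c3@6, authorship .......
After op 3 (delete): buffer="fufv" (len 4), cursors c1@0 c2@2 c3@3, authorship ....
After op 4 (add_cursor(3)): buffer="fufv" (len 4), cursors c1@0 c2@2 c3@3 c4@3, authorship ....
After op 5 (delete): buffer="v" (len 1), cursors c1@0 c2@0 c3@0 c4@0, authorship .

Answer: 0 0 0 0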